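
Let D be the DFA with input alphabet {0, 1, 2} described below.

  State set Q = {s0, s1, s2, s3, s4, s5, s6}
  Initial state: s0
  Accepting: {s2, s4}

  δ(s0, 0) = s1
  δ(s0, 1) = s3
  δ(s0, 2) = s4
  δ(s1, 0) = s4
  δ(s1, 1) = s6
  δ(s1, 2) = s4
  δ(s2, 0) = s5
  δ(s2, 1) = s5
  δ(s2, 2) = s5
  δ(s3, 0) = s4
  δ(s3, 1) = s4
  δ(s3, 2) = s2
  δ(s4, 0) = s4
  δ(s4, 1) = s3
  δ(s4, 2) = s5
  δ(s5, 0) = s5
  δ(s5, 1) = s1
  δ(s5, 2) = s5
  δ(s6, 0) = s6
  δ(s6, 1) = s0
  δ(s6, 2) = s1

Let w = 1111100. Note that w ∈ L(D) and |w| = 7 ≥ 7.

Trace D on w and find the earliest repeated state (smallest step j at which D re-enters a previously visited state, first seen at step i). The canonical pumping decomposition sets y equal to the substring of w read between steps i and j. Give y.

State sequence: s0 -1-> s3 -1-> s4 -1-> s3 -1-> s4 -1-> s3 -0-> s4 -0-> s4
First repeat at step 3: s3 was already visited.

So i = 1, j = 3, giving x = w[0:1] = 1, y = w[1:3] = 11, z = w[3:7] = 1100.
Check: |xy| = 3 ≤ 7 and |y| = 2 ≥ 1. Reading y takes D from s3 back to s3, so every xyⁱz is accepted.
With |Q| = 7, pigeonhole forces a state repeat no later than step 7; the substring read between the first and second visits to that state can be pumped.

11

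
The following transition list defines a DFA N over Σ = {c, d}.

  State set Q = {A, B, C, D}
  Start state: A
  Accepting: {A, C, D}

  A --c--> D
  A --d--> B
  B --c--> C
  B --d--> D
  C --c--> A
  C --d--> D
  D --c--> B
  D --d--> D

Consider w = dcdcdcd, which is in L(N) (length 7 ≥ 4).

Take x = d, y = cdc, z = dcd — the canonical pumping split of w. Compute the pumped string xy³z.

dcdccdccdcdcd

xy^3z = d·cdc·cdc·cdc·dcd = dcdccdccdcdcd.
Reading y = cdc takes N from B back to B, so after x·y·y·y the machine is still in B, and z then leads to the accepting state D. Hence dcdccdccdcdcd ∈ L(N).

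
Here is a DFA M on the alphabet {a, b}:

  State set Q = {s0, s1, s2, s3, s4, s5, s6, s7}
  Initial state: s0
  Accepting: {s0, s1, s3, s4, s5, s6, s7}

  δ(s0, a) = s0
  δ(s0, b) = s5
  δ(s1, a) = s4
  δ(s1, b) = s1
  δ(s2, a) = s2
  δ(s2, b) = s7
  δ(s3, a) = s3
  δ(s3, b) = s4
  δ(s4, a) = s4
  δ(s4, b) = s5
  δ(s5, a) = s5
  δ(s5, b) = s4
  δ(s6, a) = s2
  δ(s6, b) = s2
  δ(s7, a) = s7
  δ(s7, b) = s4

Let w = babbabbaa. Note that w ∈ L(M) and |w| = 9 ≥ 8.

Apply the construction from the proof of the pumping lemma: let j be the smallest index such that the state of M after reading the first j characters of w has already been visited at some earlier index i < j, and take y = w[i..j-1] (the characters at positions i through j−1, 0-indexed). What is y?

a

State sequence: s0 -b-> s5 -a-> s5 -b-> s4 -b-> s5 -a-> s5 -b-> s4 -b-> s5 -a-> s5 -a-> s5
First repeat at step 2: s5 was already visited.

So i = 1, j = 2, giving x = w[0:1] = b, y = w[1:2] = a, z = w[2:9] = bbabbaa.
Check: |xy| = 2 ≤ 8 and |y| = 1 ≥ 1. Reading y takes M from s5 back to s5, so every xyⁱz is accepted.
The DFA has 8 states, so the proof of the pumping lemma guarantees a repeated state among the first 8+1 visited; the segment between the two visits is the pumpable y.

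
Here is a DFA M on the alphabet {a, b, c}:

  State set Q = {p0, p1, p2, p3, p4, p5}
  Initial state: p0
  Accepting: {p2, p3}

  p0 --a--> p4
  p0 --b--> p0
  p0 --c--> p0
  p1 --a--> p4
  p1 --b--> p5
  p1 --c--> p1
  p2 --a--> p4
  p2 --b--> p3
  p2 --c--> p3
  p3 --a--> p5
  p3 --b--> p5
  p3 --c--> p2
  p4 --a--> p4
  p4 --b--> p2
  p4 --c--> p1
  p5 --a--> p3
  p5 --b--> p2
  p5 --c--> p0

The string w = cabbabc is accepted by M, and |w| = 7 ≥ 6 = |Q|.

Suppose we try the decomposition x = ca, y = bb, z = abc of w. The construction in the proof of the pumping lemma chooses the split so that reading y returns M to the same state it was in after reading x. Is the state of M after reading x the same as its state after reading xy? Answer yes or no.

State sequence: p0 -c-> p0 -a-> p4 -b-> p2 -b-> p3

After x (step 2): p4. After xy (step 4): p3.
They differ (p4 ≠ p3), so y is not a cycle from the state after x; this split is not the one the pumping-lemma construction produces, and pumping y need not keep the string in L(M).

no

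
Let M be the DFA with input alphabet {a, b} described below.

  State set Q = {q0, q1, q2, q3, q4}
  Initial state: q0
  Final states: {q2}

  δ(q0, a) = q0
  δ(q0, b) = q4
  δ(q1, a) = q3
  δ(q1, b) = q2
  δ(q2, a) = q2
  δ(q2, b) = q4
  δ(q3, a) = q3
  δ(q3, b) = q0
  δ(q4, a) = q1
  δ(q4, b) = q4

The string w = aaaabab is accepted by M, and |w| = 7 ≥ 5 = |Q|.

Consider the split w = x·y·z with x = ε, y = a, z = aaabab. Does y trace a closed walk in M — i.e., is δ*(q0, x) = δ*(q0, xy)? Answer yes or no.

Run of M on the first 1 characters of w = a:
  step 0: q0  (start)
  step 1: q0  (read a: q0→q0)

After x (step 0): q0. After xy (step 1): q0.
They match, so y = a drives M around a cycle from q0 back to itself; pumping y any number of times keeps M in q0 before reading z, and xyⁱz ∈ L(M) for every i ≥ 0.

yes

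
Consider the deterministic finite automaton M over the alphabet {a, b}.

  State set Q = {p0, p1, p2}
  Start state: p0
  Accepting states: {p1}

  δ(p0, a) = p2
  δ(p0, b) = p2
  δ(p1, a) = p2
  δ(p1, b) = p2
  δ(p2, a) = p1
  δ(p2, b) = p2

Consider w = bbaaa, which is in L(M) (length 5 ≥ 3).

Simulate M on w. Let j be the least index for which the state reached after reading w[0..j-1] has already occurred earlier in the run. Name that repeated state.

Run of M on w = b b a a a:
  step 0: p0  (start)
  step 1: p2  (read b: p0→p2)
  step 2: p2  (read b: p2→p2)   ← first repeat (p2 seen earlier)
  step 3: p1  (read a: p2→p1)
  step 4: p2  (read a: p1→p2)
  step 5: p1  (read a: p2→p1)

The earliest repeat is at step j = 2: M is in p2, which it already visited at step i = 1.

p2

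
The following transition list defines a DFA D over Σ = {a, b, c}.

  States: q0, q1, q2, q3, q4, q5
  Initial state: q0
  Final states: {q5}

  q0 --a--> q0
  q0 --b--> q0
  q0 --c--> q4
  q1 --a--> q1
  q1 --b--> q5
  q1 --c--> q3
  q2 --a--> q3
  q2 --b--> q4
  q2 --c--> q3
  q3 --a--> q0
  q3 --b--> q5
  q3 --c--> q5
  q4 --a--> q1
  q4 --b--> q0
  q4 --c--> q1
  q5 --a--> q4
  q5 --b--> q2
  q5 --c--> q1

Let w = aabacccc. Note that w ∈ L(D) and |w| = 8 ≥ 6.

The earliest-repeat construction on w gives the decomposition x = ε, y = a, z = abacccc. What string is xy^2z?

xy^2z = ε·a·a·abacccc = aaabacccc.
Reading y = a takes D from q0 back to q0, so after x·y·y the machine is still in q0, and z then leads to the accepting state q5. Hence aaabacccc ∈ L(D).

aaabacccc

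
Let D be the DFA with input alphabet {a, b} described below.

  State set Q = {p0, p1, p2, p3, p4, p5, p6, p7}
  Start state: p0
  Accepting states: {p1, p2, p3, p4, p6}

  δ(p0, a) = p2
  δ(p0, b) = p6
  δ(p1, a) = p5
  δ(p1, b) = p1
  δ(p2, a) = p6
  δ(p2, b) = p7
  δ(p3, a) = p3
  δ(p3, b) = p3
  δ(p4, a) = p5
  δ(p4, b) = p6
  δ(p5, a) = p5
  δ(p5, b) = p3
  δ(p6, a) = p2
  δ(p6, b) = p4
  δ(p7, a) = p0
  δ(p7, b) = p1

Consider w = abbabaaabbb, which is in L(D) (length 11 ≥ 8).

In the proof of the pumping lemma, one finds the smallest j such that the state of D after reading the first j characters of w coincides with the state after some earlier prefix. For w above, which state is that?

p3

Run of D on w = a b b a b a a a b b b:
  step 0: p0  (start)
  step 1: p2  (read a: p0→p2)
  step 2: p7  (read b: p2→p7)
  step 3: p1  (read b: p7→p1)
  step 4: p5  (read a: p1→p5)
  step 5: p3  (read b: p5→p3)
  step 6: p3  (read a: p3→p3)   ← first repeat (p3 seen earlier)
  step 7: p3  (read a: p3→p3)
  step 8: p3  (read a: p3→p3)
  step 9: p3  (read b: p3→p3)
  step 10: p3  (read b: p3→p3)
  step 11: p3  (read b: p3→p3)

The earliest repeat is at step j = 6: D is in p3, which it already visited at step i = 5.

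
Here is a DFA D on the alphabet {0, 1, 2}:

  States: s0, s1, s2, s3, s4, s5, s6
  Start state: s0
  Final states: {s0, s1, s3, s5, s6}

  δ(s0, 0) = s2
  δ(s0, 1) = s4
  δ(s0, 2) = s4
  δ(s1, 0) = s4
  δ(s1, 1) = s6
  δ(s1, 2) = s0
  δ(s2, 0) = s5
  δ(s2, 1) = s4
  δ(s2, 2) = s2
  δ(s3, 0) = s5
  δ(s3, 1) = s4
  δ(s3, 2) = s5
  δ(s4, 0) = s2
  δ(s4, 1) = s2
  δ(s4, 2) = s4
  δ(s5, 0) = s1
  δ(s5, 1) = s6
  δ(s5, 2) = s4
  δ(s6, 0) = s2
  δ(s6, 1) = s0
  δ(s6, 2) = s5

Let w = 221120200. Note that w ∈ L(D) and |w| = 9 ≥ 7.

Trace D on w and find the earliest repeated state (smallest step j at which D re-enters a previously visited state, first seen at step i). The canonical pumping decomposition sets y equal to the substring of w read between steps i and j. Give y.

State sequence: s0 -2-> s4 -2-> s4 -1-> s2 -1-> s4 -2-> s4 -0-> s2 -2-> s2 -0-> s5 -0-> s1
First repeat at step 2: s4 was already visited.

So i = 1, j = 2, giving x = w[0:1] = 2, y = w[1:2] = 2, z = w[2:9] = 1120200.
Check: |xy| = 2 ≤ 7 and |y| = 1 ≥ 1. Reading y takes D from s4 back to s4, so every xyⁱz is accepted.
Since D has 7 states, any run of length ≥ 7 visits 7+1 states, so by pigeonhole some state repeats within the first 7 steps — that repeat gives the pumpable loop.

2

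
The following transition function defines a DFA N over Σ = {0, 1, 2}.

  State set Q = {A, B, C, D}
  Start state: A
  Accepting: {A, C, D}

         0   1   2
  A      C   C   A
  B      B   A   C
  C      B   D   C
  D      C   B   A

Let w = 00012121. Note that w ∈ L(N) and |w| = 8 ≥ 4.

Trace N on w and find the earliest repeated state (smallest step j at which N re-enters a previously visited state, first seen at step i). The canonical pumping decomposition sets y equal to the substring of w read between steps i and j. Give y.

State sequence: A -0-> C -0-> B -0-> B -1-> A -2-> A -1-> C -2-> C -1-> D
First repeat at step 3: B was already visited.

So i = 2, j = 3, giving x = w[0:2] = 00, y = w[2:3] = 0, z = w[3:8] = 12121.
Check: |xy| = 3 ≤ 4 and |y| = 1 ≥ 1. Reading y takes N from B back to B, so every xyⁱz is accepted.
With |Q| = 4, pigeonhole forces a state repeat no later than step 4; the substring read between the first and second visits to that state can be pumped.

0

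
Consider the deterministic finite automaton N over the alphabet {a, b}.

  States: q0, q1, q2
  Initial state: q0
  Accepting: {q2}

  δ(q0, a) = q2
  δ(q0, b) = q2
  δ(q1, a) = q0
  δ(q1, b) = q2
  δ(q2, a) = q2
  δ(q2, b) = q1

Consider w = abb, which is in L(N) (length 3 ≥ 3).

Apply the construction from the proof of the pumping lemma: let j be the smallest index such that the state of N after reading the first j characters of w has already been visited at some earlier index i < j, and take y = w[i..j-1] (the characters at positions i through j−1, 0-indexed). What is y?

bb

Run of N on w = a b b:
  step 0: q0  (start)
  step 1: q2  (read a: q0→q2)
  step 2: q1  (read b: q2→q1)
  step 3: q2  (read b: q1→q2)   ← first repeat (q2 seen earlier)

So i = 1, j = 3, giving x = w[0:1] = a, y = w[1:3] = bb, z = w[3:3] = ε.
Check: |xy| = 3 ≤ 3 and |y| = 2 ≥ 1. Reading y takes N from q2 back to q2, so every xyⁱz is accepted.
The DFA has 3 states, so the proof of the pumping lemma guarantees a repeated state among the first 3+1 visited; the segment between the two visits is the pumpable y.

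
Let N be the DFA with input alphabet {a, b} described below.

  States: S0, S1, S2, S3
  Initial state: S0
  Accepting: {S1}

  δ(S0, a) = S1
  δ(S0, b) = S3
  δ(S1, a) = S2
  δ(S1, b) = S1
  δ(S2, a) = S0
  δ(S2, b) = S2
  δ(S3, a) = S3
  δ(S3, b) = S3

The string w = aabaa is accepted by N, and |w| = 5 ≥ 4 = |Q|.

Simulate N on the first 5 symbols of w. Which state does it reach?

S1

State sequence: S0 -a-> S1 -a-> S2 -b-> S2 -a-> S0 -a-> S1

After reading 5 characters, N is in state S1.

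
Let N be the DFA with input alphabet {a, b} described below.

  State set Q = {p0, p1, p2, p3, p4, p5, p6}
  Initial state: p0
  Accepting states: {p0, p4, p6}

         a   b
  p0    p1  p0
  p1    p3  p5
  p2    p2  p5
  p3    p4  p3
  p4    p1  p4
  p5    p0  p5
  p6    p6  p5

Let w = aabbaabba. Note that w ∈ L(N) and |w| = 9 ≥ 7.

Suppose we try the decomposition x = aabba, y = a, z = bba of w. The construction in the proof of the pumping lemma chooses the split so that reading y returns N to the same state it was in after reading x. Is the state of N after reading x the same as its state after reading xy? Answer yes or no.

no

State sequence: p0 -a-> p1 -a-> p3 -b-> p3 -b-> p3 -a-> p4 -a-> p1

After x (step 5): p4. After xy (step 6): p1.
They differ (p4 ≠ p1), so y is not a cycle from the state after x; this split is not the one the pumping-lemma construction produces, and pumping y need not keep the string in L(N).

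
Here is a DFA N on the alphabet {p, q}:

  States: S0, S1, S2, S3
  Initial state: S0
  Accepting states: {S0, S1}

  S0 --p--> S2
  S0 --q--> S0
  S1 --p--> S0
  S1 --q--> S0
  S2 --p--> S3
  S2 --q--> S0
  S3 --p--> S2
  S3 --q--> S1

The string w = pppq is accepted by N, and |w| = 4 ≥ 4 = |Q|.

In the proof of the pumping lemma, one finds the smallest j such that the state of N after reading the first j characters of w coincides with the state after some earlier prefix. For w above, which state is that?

S2

Run of N on w = p p p q:
  step 0: S0  (start)
  step 1: S2  (read p: S0→S2)
  step 2: S3  (read p: S2→S3)
  step 3: S2  (read p: S3→S2)   ← first repeat (S2 seen earlier)
  step 4: S0  (read q: S2→S0)

The earliest repeat is at step j = 3: N is in S2, which it already visited at step i = 1.
The DFA has 4 states, so the proof of the pumping lemma guarantees a repeated state among the first 4+1 visited; the segment between the two visits is the pumpable y.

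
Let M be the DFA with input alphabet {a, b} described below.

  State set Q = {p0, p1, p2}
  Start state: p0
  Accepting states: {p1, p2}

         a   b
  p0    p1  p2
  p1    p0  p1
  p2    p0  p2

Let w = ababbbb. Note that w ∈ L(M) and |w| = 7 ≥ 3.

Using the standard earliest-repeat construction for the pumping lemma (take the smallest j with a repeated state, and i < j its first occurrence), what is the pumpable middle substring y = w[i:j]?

b

Run of M on w = a b a b b b b:
  step 0: p0  (start)
  step 1: p1  (read a: p0→p1)
  step 2: p1  (read b: p1→p1)   ← first repeat (p1 seen earlier)
  step 3: p0  (read a: p1→p0)
  step 4: p2  (read b: p0→p2)
  step 5: p2  (read b: p2→p2)
  step 6: p2  (read b: p2→p2)
  step 7: p2  (read b: p2→p2)

So i = 1, j = 2, giving x = w[0:1] = a, y = w[1:2] = b, z = w[2:7] = abbbb.
Check: |xy| = 2 ≤ 3 and |y| = 1 ≥ 1. Reading y takes M from p1 back to p1, so every xyⁱz is accepted.
With |Q| = 3, pigeonhole forces a state repeat no later than step 3; the substring read between the first and second visits to that state can be pumped.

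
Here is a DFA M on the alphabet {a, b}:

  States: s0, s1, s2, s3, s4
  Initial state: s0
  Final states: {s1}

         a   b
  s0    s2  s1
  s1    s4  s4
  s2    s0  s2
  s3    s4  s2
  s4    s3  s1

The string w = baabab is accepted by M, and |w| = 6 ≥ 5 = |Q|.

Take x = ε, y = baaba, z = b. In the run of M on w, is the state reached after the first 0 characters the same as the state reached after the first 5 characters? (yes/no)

Run of M on the first 5 characters of w = b a a b a:
  step 0: s0  (start)
  step 1: s1  (read b: s0→s1)
  step 2: s4  (read a: s1→s4)
  step 3: s3  (read a: s4→s3)
  step 4: s2  (read b: s3→s2)
  step 5: s0  (read a: s2→s0)

After x (step 0): s0. After xy (step 5): s0.
They match, so y = baaba drives M around a cycle from s0 back to itself; pumping y any number of times keeps M in s0 before reading z, and xyⁱz ∈ L(M) for every i ≥ 0.

yes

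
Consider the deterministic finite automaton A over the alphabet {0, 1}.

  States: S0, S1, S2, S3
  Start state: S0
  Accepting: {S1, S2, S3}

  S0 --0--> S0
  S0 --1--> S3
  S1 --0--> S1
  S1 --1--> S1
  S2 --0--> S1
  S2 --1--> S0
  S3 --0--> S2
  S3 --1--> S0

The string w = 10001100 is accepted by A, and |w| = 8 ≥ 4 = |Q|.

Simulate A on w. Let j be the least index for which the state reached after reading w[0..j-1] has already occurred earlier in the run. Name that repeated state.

State sequence: S0 -1-> S3 -0-> S2 -0-> S1 -0-> S1 -1-> S1 -1-> S1 -0-> S1 -0-> S1
First repeat at step 4: S1 was already visited.

The earliest repeat is at step j = 4: A is in S1, which it already visited at step i = 3.
With |Q| = 4, pigeonhole forces a state repeat no later than step 4; the substring read between the first and second visits to that state can be pumped.

S1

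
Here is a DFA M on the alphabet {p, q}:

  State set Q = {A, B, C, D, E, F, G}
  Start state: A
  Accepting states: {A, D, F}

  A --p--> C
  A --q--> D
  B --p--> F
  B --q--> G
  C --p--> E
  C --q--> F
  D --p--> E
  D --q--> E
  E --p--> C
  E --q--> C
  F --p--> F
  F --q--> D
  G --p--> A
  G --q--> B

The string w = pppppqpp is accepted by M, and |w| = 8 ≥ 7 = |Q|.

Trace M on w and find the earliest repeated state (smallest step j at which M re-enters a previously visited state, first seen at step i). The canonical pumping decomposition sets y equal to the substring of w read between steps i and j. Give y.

pp

State sequence: A -p-> C -p-> E -p-> C -p-> E -p-> C -q-> F -p-> F -p-> F
First repeat at step 3: C was already visited.

So i = 1, j = 3, giving x = w[0:1] = p, y = w[1:3] = pp, z = w[3:8] = ppqpp.
Check: |xy| = 3 ≤ 7 and |y| = 2 ≥ 1. Reading y takes M from C back to C, so every xyⁱz is accepted.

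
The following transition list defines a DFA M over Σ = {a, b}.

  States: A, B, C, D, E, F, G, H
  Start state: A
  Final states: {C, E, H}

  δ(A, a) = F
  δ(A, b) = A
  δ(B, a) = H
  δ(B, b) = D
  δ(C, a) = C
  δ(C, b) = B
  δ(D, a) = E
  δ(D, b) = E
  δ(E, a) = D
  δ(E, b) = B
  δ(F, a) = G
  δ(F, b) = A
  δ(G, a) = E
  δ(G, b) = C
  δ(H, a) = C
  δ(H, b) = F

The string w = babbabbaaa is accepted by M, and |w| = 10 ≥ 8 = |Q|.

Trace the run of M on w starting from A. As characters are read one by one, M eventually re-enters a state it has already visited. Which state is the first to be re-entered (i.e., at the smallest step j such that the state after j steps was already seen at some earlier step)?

Run of M on w = b a b b a b b a a a:
  step 0: A  (start)
  step 1: A  (read b: A→A)   ← first repeat (A seen earlier)
  step 2: F  (read a: A→F)
  step 3: A  (read b: F→A)
  step 4: A  (read b: A→A)
  step 5: F  (read a: A→F)
  step 6: A  (read b: F→A)
  step 7: A  (read b: A→A)
  step 8: F  (read a: A→F)
  step 9: G  (read a: F→G)
  step 10: E  (read a: G→E)

The earliest repeat is at step j = 1: M is in A, which it already visited at step i = 0.
Since M has 8 states, any run of length ≥ 8 visits 8+1 states, so by pigeonhole some state repeats within the first 8 steps — that repeat gives the pumpable loop.

A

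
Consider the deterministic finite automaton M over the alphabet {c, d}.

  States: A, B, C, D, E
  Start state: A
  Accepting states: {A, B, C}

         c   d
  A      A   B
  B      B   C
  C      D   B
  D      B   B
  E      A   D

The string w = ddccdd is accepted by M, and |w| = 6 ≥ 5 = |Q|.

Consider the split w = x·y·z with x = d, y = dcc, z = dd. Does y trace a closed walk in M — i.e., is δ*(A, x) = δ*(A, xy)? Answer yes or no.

yes

Run of M on the first 4 characters of w = d d c c:
  step 0: A  (start)
  step 1: B  (read d: A→B)
  step 2: C  (read d: B→C)
  step 3: D  (read c: C→D)
  step 4: B  (read c: D→B)

After x (step 1): B. After xy (step 4): B.
They match, so y = dcc drives M around a cycle from B back to itself; pumping y any number of times keeps M in B before reading z, and xyⁱz ∈ L(M) for every i ≥ 0.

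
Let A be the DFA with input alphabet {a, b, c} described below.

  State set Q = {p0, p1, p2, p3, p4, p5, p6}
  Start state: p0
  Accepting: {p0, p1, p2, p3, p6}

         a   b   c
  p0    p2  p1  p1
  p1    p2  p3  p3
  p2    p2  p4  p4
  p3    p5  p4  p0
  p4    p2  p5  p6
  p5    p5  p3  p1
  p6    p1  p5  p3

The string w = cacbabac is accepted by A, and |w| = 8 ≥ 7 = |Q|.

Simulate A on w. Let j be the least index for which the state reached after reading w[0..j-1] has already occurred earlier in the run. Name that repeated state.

Run of A on w = c a c b a b a c:
  step 0: p0  (start)
  step 1: p1  (read c: p0→p1)
  step 2: p2  (read a: p1→p2)
  step 3: p4  (read c: p2→p4)
  step 4: p5  (read b: p4→p5)
  step 5: p5  (read a: p5→p5)   ← first repeat (p5 seen earlier)
  step 6: p3  (read b: p5→p3)
  step 7: p5  (read a: p3→p5)
  step 8: p1  (read c: p5→p1)

The earliest repeat is at step j = 5: A is in p5, which it already visited at step i = 4.
Since A has 7 states, any run of length ≥ 7 visits 7+1 states, so by pigeonhole some state repeats within the first 7 steps — that repeat gives the pumpable loop.

p5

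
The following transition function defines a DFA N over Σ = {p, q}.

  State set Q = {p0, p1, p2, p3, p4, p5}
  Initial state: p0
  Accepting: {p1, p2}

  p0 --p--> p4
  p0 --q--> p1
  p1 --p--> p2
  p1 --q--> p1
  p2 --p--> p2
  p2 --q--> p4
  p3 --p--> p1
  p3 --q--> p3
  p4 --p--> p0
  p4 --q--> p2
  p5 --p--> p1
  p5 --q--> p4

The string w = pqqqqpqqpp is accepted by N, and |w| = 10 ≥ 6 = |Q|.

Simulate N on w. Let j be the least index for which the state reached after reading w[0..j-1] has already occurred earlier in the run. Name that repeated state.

State sequence: p0 -p-> p4 -q-> p2 -q-> p4 -q-> p2 -q-> p4 -p-> p0 -q-> p1 -q-> p1 -p-> p2 -p-> p2
First repeat at step 3: p4 was already visited.

The earliest repeat is at step j = 3: N is in p4, which it already visited at step i = 1.
The DFA has 6 states, so the proof of the pumping lemma guarantees a repeated state among the first 6+1 visited; the segment between the two visits is the pumpable y.

p4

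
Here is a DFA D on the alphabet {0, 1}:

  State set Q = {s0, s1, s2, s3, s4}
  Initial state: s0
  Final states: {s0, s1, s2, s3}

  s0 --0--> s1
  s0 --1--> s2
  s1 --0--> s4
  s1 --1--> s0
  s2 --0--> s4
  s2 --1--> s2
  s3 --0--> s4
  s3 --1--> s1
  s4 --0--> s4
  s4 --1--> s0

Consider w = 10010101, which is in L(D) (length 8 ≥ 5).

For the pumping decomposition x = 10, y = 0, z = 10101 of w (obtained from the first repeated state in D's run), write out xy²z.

xy^2z = 10·0·0·10101 = 100010101.
Reading y = 0 takes D from s4 back to s4, so after x·y·y the machine is still in s4, and z then leads to the accepting state s0. Hence 100010101 ∈ L(D).

100010101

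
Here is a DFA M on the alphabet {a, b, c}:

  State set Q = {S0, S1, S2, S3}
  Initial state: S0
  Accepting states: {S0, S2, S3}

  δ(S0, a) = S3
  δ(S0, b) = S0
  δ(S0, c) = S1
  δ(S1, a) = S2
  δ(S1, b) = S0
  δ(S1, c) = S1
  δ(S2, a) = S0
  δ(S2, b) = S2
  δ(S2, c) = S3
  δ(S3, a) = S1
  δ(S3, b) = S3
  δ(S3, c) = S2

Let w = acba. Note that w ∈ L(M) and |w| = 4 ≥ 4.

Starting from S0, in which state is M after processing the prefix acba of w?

State sequence: S0 -a-> S3 -c-> S2 -b-> S2 -a-> S0

After reading 4 characters, M is in state S0.
(This kind of state-tracing is the core of the pumping-lemma construction: with 4 states, pigeonhole forces a repeat within the first 4 steps.)

S0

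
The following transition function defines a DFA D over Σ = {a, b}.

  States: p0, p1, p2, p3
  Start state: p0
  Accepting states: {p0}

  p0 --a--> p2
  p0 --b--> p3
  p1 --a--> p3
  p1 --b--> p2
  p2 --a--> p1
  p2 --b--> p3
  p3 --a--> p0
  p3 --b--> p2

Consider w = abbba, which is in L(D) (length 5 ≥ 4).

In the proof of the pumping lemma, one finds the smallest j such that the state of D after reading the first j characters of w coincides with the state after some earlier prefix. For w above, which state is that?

p2

Run of D on w = a b b b a:
  step 0: p0  (start)
  step 1: p2  (read a: p0→p2)
  step 2: p3  (read b: p2→p3)
  step 3: p2  (read b: p3→p2)   ← first repeat (p2 seen earlier)
  step 4: p3  (read b: p2→p3)
  step 5: p0  (read a: p3→p0)

The earliest repeat is at step j = 3: D is in p2, which it already visited at step i = 1.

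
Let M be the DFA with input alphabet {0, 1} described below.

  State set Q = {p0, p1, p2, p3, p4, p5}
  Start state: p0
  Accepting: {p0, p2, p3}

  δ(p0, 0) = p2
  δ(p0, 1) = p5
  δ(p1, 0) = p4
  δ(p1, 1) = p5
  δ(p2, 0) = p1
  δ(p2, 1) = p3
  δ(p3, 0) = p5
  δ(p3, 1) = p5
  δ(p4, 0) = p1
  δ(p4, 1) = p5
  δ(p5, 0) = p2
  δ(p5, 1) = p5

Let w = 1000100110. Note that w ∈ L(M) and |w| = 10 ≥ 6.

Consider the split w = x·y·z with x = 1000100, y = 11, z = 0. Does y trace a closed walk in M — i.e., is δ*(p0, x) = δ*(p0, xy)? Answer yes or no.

Run of M on the first 9 characters of w = 1 0 0 0 1 0 0 1 1:
  step 0: p0  (start)
  step 1: p5  (read 1: p0→p5)
  step 2: p2  (read 0: p5→p2)
  step 3: p1  (read 0: p2→p1)
  step 4: p4  (read 0: p1→p4)
  step 5: p5  (read 1: p4→p5)
  step 6: p2  (read 0: p5→p2)
  step 7: p1  (read 0: p2→p1)
  step 8: p5  (read 1: p1→p5)
  step 9: p5  (read 1: p5→p5)

After x (step 7): p1. After xy (step 9): p5.
They differ (p1 ≠ p5), so y is not a cycle from the state after x; this split is not the one the pumping-lemma construction produces, and pumping y need not keep the string in L(M).

no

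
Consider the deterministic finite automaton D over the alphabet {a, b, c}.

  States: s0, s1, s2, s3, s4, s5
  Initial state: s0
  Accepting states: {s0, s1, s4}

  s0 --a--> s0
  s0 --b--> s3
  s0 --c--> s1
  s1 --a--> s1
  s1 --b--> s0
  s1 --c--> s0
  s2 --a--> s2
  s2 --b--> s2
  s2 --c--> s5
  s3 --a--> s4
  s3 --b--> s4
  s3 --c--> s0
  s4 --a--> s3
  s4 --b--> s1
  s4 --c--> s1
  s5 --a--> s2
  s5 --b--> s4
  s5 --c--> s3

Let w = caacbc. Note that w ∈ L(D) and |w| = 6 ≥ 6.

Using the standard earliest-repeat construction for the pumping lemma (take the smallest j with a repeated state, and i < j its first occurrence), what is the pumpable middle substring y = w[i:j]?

a

State sequence: s0 -c-> s1 -a-> s1 -a-> s1 -c-> s0 -b-> s3 -c-> s0
First repeat at step 2: s1 was already visited.

So i = 1, j = 2, giving x = w[0:1] = c, y = w[1:2] = a, z = w[2:6] = acbc.
Check: |xy| = 2 ≤ 6 and |y| = 1 ≥ 1. Reading y takes D from s1 back to s1, so every xyⁱz is accepted.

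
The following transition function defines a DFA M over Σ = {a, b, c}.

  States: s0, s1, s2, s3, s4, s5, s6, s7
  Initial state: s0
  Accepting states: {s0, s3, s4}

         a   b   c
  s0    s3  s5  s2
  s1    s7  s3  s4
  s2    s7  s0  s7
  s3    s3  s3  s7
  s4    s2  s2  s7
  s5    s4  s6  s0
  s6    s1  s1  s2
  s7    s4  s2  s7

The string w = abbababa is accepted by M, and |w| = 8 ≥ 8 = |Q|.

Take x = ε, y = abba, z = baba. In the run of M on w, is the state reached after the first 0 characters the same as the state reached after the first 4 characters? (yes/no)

no

State sequence: s0 -a-> s3 -b-> s3 -b-> s3 -a-> s3

After x (step 0): s0. After xy (step 4): s3.
They differ (s0 ≠ s3), so y is not a cycle from the state after x; this split is not the one the pumping-lemma construction produces, and pumping y need not keep the string in L(M).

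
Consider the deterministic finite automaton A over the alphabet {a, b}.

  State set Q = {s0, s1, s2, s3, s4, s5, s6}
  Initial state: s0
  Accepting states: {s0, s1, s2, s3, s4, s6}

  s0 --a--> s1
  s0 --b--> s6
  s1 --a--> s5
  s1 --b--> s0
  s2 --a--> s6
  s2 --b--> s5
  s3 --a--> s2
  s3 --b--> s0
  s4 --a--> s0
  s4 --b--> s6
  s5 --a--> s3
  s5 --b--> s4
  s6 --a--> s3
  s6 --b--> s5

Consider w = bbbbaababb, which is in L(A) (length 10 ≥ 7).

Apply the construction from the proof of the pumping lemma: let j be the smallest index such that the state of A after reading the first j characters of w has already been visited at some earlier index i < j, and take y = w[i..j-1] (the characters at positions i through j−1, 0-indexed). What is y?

bbb

State sequence: s0 -b-> s6 -b-> s5 -b-> s4 -b-> s6 -a-> s3 -a-> s2 -b-> s5 -a-> s3 -b-> s0 -b-> s6
First repeat at step 4: s6 was already visited.

So i = 1, j = 4, giving x = w[0:1] = b, y = w[1:4] = bbb, z = w[4:10] = aababb.
Check: |xy| = 4 ≤ 7 and |y| = 3 ≥ 1. Reading y takes A from s6 back to s6, so every xyⁱz is accepted.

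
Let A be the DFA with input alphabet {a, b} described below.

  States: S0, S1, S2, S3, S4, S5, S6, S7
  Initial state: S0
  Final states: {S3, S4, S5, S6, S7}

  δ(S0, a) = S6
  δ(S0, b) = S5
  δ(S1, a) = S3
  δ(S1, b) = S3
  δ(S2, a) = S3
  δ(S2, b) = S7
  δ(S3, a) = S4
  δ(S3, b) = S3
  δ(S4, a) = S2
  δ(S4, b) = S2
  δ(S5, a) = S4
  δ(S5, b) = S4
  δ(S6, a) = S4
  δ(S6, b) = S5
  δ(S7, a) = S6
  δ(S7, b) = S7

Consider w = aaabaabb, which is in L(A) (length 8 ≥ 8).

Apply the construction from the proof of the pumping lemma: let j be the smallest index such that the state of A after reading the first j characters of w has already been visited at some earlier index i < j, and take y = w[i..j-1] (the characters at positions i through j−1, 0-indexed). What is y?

aaba

Run of A on w = a a a b a a b b:
  step 0: S0  (start)
  step 1: S6  (read a: S0→S6)
  step 2: S4  (read a: S6→S4)
  step 3: S2  (read a: S4→S2)
  step 4: S7  (read b: S2→S7)
  step 5: S6  (read a: S7→S6)   ← first repeat (S6 seen earlier)
  step 6: S4  (read a: S6→S4)
  step 7: S2  (read b: S4→S2)
  step 8: S7  (read b: S2→S7)

So i = 1, j = 5, giving x = w[0:1] = a, y = w[1:5] = aaba, z = w[5:8] = abb.
Check: |xy| = 5 ≤ 8 and |y| = 4 ≥ 1. Reading y takes A from S6 back to S6, so every xyⁱz is accepted.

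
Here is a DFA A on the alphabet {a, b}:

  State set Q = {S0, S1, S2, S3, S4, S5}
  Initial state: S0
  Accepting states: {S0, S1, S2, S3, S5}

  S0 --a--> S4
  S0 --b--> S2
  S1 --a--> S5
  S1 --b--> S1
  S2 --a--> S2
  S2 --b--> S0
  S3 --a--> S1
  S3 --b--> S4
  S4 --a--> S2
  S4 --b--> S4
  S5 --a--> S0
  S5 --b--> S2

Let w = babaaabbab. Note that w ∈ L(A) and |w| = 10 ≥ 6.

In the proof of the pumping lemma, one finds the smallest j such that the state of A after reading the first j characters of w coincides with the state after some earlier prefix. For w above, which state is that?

S2

Run of A on w = b a b a a a b b a b:
  step 0: S0  (start)
  step 1: S2  (read b: S0→S2)
  step 2: S2  (read a: S2→S2)   ← first repeat (S2 seen earlier)
  step 3: S0  (read b: S2→S0)
  step 4: S4  (read a: S0→S4)
  step 5: S2  (read a: S4→S2)
  step 6: S2  (read a: S2→S2)
  step 7: S0  (read b: S2→S0)
  step 8: S2  (read b: S0→S2)
  step 9: S2  (read a: S2→S2)
  step 10: S0  (read b: S2→S0)

The earliest repeat is at step j = 2: A is in S2, which it already visited at step i = 1.
With |Q| = 6, pigeonhole forces a state repeat no later than step 6; the substring read between the first and second visits to that state can be pumped.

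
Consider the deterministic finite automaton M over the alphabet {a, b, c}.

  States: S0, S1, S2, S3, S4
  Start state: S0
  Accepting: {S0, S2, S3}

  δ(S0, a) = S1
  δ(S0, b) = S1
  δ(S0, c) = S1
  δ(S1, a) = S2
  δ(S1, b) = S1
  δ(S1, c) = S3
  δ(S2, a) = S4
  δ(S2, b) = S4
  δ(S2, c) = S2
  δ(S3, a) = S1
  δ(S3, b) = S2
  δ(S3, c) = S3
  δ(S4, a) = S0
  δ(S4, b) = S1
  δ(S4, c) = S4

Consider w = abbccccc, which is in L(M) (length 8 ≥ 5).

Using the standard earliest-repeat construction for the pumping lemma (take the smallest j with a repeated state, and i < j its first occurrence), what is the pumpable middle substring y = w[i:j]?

b

State sequence: S0 -a-> S1 -b-> S1 -b-> S1 -c-> S3 -c-> S3 -c-> S3 -c-> S3 -c-> S3
First repeat at step 2: S1 was already visited.

So i = 1, j = 2, giving x = w[0:1] = a, y = w[1:2] = b, z = w[2:8] = bccccc.
Check: |xy| = 2 ≤ 5 and |y| = 1 ≥ 1. Reading y takes M from S1 back to S1, so every xyⁱz is accepted.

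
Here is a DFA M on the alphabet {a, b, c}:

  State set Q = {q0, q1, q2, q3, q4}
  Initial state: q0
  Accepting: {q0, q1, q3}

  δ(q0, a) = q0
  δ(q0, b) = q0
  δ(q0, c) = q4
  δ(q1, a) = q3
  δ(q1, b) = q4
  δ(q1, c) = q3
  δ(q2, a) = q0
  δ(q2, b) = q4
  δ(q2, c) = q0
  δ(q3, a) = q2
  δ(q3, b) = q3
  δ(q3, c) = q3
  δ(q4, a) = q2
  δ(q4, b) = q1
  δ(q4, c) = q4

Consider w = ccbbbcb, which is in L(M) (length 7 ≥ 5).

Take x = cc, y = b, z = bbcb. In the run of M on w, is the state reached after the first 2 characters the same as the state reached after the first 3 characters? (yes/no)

no

Run of M on the first 3 characters of w = c c b:
  step 0: q0  (start)
  step 1: q4  (read c: q0→q4)
  step 2: q4  (read c: q4→q4)
  step 3: q1  (read b: q4→q1)

After x (step 2): q4. After xy (step 3): q1.
They differ (q4 ≠ q1), so y is not a cycle from the state after x; this split is not the one the pumping-lemma construction produces, and pumping y need not keep the string in L(M).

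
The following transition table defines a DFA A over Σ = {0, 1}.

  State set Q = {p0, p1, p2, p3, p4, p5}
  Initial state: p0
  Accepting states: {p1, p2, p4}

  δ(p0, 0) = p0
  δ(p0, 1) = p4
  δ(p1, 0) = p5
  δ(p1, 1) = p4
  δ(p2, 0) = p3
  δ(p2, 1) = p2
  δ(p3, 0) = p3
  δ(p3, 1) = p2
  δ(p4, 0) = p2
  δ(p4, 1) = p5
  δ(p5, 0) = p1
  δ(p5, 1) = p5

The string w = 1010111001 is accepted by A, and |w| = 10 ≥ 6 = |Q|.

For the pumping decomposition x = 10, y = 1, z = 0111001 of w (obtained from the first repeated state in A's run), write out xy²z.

xy^2z = 10·1·1·0111001 = 10110111001.
Reading y = 1 takes A from p2 back to p2, so after x·y·y the machine is still in p2, and z then leads to the accepting state p2. Hence 10110111001 ∈ L(A).

10110111001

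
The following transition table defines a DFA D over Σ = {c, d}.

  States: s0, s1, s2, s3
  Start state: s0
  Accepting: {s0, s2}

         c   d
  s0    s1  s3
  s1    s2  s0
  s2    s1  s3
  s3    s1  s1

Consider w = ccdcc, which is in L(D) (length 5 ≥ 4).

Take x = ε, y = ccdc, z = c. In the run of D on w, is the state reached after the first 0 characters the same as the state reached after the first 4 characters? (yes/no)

no

Run of D on the first 4 characters of w = c c d c:
  step 0: s0  (start)
  step 1: s1  (read c: s0→s1)
  step 2: s2  (read c: s1→s2)
  step 3: s3  (read d: s2→s3)
  step 4: s1  (read c: s3→s1)

After x (step 0): s0. After xy (step 4): s1.
They differ (s0 ≠ s1), so y is not a cycle from the state after x; this split is not the one the pumping-lemma construction produces, and pumping y need not keep the string in L(D).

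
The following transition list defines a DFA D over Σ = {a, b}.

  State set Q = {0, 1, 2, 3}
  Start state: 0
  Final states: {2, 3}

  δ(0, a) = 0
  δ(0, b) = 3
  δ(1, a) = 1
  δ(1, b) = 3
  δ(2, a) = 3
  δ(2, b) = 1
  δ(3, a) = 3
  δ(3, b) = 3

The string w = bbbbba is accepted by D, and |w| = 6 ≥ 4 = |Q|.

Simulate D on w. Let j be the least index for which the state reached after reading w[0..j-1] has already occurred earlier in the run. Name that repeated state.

Run of D on w = b b b b b a:
  step 0: 0  (start)
  step 1: 3  (read b: 0→3)
  step 2: 3  (read b: 3→3)   ← first repeat (3 seen earlier)
  step 3: 3  (read b: 3→3)
  step 4: 3  (read b: 3→3)
  step 5: 3  (read b: 3→3)
  step 6: 3  (read a: 3→3)

The earliest repeat is at step j = 2: D is in 3, which it already visited at step i = 1.
Pumping length from the standard proof: p = 4 (the number of states). The repeated state found above gives |xy| = j ≤ 4 and |y| = j − i ≥ 1.

3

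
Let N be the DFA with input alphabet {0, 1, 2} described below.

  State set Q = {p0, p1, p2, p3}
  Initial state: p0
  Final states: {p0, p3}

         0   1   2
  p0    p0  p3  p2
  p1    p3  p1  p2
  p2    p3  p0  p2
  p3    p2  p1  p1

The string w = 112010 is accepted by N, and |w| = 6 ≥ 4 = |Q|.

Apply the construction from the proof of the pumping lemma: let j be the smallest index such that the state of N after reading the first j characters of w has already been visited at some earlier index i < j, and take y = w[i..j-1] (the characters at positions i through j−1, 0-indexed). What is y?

Run of N on w = 1 1 2 0 1 0:
  step 0: p0  (start)
  step 1: p3  (read 1: p0→p3)
  step 2: p1  (read 1: p3→p1)
  step 3: p2  (read 2: p1→p2)
  step 4: p3  (read 0: p2→p3)   ← first repeat (p3 seen earlier)
  step 5: p1  (read 1: p3→p1)
  step 6: p3  (read 0: p1→p3)

So i = 1, j = 4, giving x = w[0:1] = 1, y = w[1:4] = 120, z = w[4:6] = 10.
Check: |xy| = 4 ≤ 4 and |y| = 3 ≥ 1. Reading y takes N from p3 back to p3, so every xyⁱz is accepted.
Pumping length from the standard proof: p = 4 (the number of states). The repeated state found above gives |xy| = j ≤ 4 and |y| = j − i ≥ 1.

120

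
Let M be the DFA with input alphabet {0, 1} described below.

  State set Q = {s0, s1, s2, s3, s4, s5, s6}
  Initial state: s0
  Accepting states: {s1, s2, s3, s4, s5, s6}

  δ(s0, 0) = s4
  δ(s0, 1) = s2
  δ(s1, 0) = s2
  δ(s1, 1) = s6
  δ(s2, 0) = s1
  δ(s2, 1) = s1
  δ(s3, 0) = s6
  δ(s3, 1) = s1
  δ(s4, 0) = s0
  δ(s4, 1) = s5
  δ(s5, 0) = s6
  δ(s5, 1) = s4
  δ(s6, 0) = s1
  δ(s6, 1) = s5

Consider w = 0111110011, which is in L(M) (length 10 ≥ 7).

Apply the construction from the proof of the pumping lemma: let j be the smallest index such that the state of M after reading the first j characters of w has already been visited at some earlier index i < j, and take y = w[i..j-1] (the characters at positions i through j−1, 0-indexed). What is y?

Run of M on w = 0 1 1 1 1 1 0 0 1 1:
  step 0: s0  (start)
  step 1: s4  (read 0: s0→s4)
  step 2: s5  (read 1: s4→s5)
  step 3: s4  (read 1: s5→s4)   ← first repeat (s4 seen earlier)
  step 4: s5  (read 1: s4→s5)
  step 5: s4  (read 1: s5→s4)
  step 6: s5  (read 1: s4→s5)
  step 7: s6  (read 0: s5→s6)
  step 8: s1  (read 0: s6→s1)
  step 9: s6  (read 1: s1→s6)
  step 10: s5  (read 1: s6→s5)

So i = 1, j = 3, giving x = w[0:1] = 0, y = w[1:3] = 11, z = w[3:10] = 1110011.
Check: |xy| = 3 ≤ 7 and |y| = 2 ≥ 1. Reading y takes M from s4 back to s4, so every xyⁱz is accepted.
The DFA has 7 states, so the proof of the pumping lemma guarantees a repeated state among the first 7+1 visited; the segment between the two visits is the pumpable y.

11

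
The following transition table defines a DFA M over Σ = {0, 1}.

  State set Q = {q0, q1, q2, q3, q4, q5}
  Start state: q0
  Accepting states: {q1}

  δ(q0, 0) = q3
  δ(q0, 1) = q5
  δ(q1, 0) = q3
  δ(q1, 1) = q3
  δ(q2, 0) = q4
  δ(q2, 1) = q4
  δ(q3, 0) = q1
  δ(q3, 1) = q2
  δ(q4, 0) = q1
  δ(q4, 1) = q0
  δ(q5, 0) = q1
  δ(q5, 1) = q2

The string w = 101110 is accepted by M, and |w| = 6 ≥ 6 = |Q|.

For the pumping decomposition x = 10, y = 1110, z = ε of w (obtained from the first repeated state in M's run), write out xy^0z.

10

xy⁰z = xz = 10·ε = 10.
Reading y = 1110 takes M from q1 back to q1, so after x the machine is still in q1, and z then leads to the accepting state q1. Hence 10 ∈ L(M).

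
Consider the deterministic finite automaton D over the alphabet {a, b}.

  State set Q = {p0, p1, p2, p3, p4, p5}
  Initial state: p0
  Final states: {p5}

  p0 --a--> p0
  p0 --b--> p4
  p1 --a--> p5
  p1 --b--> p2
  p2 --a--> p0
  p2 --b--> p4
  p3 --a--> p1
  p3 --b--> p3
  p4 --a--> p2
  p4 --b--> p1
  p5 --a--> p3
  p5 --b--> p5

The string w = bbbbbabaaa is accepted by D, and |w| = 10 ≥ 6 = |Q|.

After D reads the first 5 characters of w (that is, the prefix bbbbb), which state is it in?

p1

State sequence: p0 -b-> p4 -b-> p1 -b-> p2 -b-> p4 -b-> p1

After reading 5 characters, D is in state p1.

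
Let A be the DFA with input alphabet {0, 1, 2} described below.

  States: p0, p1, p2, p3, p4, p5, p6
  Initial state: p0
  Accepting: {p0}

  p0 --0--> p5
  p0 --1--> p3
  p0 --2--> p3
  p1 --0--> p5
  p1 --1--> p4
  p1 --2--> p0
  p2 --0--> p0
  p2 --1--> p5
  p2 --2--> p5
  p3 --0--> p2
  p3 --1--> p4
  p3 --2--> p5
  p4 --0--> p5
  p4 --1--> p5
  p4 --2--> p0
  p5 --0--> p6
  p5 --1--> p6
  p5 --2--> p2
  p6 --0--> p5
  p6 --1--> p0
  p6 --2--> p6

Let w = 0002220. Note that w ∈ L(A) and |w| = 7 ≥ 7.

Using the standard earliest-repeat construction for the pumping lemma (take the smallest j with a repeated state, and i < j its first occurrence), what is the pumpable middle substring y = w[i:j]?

00

Run of A on w = 0 0 0 2 2 2 0:
  step 0: p0  (start)
  step 1: p5  (read 0: p0→p5)
  step 2: p6  (read 0: p5→p6)
  step 3: p5  (read 0: p6→p5)   ← first repeat (p5 seen earlier)
  step 4: p2  (read 2: p5→p2)
  step 5: p5  (read 2: p2→p5)
  step 6: p2  (read 2: p5→p2)
  step 7: p0  (read 0: p2→p0)

So i = 1, j = 3, giving x = w[0:1] = 0, y = w[1:3] = 00, z = w[3:7] = 2220.
Check: |xy| = 3 ≤ 7 and |y| = 2 ≥ 1. Reading y takes A from p5 back to p5, so every xyⁱz is accepted.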